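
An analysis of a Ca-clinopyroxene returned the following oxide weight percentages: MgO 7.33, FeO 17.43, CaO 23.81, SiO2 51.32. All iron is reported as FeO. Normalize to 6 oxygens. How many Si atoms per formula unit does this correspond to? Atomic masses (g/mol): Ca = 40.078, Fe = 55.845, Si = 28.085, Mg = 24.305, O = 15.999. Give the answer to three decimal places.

2.004 Si apfu

MgO (M=40.304): mol = 0.18187; Mg = 0.18187, O = 0.18187.
FeO (M=71.844): mol = 0.24261; Fe = 0.24261, O = 0.24261.
CaO (M=56.077): mol = 0.42459; Ca = 0.42459, O = 0.42459.
SiO2 (M=60.083): mol = 0.85415; Si = 0.85415, O = 1.70830.
ΣO = 2.55737; factor = 6/ΣO = 2.34616.
Si apfu = 0.85415 × 2.34616 = 2.004.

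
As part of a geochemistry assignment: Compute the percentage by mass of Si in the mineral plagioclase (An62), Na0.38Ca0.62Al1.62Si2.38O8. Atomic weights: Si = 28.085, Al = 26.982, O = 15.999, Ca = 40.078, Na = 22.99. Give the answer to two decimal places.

24.56 mass %

Molar mass of Na0.38Ca0.62Al1.62Si2.38O8: 0.38*22.99 + 0.62*40.078 + 1.62*26.982 + 2.38*28.085 + 8*15.999 = 272.130 g/mol.
Mass of Si per formula unit: 2.38 × 28.085 = 66.842 g.
Weight fraction Si = 66.842 / 272.130 = 0.2456.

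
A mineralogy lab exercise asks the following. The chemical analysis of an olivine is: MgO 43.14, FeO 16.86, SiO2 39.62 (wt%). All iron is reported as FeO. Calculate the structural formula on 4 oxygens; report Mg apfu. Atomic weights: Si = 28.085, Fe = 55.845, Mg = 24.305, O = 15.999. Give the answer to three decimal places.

43.14 wt% MgO ÷ 40.304 g/mol = 1.07037 mol, giving 1.07037 Mg and 1.07037 O.
16.86 wt% FeO ÷ 71.844 g/mol = 0.23468 mol, giving 0.23468 Fe and 0.23468 O.
39.62 wt% SiO2 ÷ 60.083 g/mol = 0.65942 mol, giving 0.65942 Si and 1.31884 O.
Oxygen sums to 2.62389; scaling by 4/2.62389 = 1.52445 puts the formula on 4 O.
Mg: 1.07037 × 1.52445 = 1.632 atoms per formula unit.

1.632 Mg apfu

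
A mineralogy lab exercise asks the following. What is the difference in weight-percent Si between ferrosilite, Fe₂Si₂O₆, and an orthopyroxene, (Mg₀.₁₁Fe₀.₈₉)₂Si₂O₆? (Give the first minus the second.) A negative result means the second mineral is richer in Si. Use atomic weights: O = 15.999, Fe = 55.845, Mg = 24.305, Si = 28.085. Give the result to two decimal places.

Si in Fe₂Si₂O₆: molar mass 263.854 g/mol; 2×28.085 = 56.170 g → 21.29 wt%.
Si in (Mg₀.₁₁Fe₀.₈₉)₂Si₂O₆: molar mass 256.915 g/mol; 2×28.085 = 56.170 g → 21.86 wt%.
Difference = 21.29 − 21.86 = -0.57 percentage points.

-0.57 percentage points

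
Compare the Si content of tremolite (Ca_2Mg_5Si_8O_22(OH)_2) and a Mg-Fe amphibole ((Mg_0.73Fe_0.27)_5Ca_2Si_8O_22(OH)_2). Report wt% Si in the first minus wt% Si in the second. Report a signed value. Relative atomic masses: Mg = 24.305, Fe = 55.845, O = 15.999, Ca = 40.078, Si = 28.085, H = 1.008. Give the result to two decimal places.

M(Ca_2Mg_5Si_8O_22(OH)_2) = 812.353 g/mol, so wt% Si = 224.680/812.353 × 100 = 27.66%.
M((Mg_0.73Fe_0.27)_5Ca_2Si_8O_22(OH)_2) = 854.932 g/mol, so wt% Si = 224.680/854.932 × 100 = 26.28%.
27.66 − 26.28 = 1.38 pp.

1.38 percentage points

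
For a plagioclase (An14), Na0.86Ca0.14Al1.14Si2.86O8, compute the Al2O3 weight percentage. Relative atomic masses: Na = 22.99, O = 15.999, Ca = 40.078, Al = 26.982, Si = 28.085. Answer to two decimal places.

Molar mass of Na0.86Ca0.14Al1.14Si2.86O8 = 0.86×22.99 + 0.14×40.078 + 1.14×26.982 + 2.86×28.085 + 8×15.999 = 264.457 g/mol.
Each formula unit contains 1.14 Al, equivalent to 1.14/2 = 0.5700 mol Al2O3.
M(Al2O3) = 2×26.982 + 3×15.999 = 101.961 g/mol.
Mass of Al2O3 per formula unit = 0.5700 × 101.961 = 58.118 g.
Al2O3 wt% = 58.118 / 264.457 × 100 = 21.98%.

21.98 wt%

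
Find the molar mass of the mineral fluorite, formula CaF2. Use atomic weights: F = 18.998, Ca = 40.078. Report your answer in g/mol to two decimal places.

The formula mass is the sum 1·40.078 + 2·18.998.

78.07 g/mol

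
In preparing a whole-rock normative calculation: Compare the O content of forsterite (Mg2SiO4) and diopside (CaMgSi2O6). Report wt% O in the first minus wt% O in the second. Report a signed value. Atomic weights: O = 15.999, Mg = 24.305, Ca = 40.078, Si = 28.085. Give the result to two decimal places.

First mineral: 63.996 g O in 140.691 g formula = 45.49 wt% O.
Second mineral: 95.994 g O in 216.547 g formula = 44.33 wt% O.
45.49% − 44.33% gives a difference of 1.16 percentage points.

1.16 percentage points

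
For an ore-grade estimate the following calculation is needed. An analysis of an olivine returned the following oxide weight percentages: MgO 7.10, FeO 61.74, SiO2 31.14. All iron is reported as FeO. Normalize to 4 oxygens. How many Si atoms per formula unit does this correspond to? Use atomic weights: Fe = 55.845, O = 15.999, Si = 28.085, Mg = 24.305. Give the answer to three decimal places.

1.001 Si apfu

7.10 wt% MgO ÷ 40.304 g/mol = 0.17616 mol, giving 0.17616 Mg and 0.17616 O.
61.74 wt% FeO ÷ 71.844 g/mol = 0.85936 mol, giving 0.85936 Fe and 0.85936 O.
31.14 wt% SiO2 ÷ 60.083 g/mol = 0.51828 mol, giving 0.51828 Si and 1.03656 O.
Oxygen sums to 2.07208; scaling by 4/2.07208 = 1.93043 puts the formula on 4 O.
Si: 0.51828 × 1.93043 = 1.001 atoms per formula unit.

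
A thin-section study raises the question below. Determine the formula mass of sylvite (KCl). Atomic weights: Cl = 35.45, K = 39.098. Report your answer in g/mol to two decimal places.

The formula mass is the sum 1(39.098) + 1(35.45).

74.55 g/mol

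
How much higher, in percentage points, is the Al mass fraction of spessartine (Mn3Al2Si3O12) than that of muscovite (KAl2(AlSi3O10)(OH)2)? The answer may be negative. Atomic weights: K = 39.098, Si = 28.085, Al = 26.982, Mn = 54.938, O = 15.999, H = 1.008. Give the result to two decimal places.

-9.42 percentage points

Al in Mn3Al2Si3O12: molar mass 495.021 g/mol; 2×26.982 = 53.964 g → 10.90 wt%.
Al in KAl2(AlSi3O10)(OH)2: molar mass 398.303 g/mol; 3×26.982 = 80.946 g → 20.32 wt%.
Difference = 10.90 − 20.32 = -9.42 percentage points.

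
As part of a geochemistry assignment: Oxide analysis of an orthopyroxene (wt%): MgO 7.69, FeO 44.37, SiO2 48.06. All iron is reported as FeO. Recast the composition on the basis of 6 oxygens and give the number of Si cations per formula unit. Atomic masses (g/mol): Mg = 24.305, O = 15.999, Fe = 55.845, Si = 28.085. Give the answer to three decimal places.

1.993 Si apfu

7.69 wt% MgO ÷ 40.304 g/mol = 0.19080 mol, giving 0.19080 Mg and 0.19080 O.
44.37 wt% FeO ÷ 71.844 g/mol = 0.61759 mol, giving 0.61759 Fe and 0.61759 O.
48.06 wt% SiO2 ÷ 60.083 g/mol = 0.79989 mol, giving 0.79989 Si and 1.59978 O.
Oxygen sums to 2.40817; scaling by 6/2.40817 = 2.49152 puts the formula on 6 O.
Si: 0.79989 × 2.49152 = 1.993 atoms per formula unit.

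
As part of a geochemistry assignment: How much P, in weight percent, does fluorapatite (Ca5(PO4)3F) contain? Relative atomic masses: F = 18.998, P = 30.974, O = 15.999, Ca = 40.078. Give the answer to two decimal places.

18.43 weight percent

Molar mass of Ca5(PO4)3F: 5×40.078 + 3×30.974 + 12×15.999 + 1×18.998 = 504.298 g/mol.
Mass of P per formula unit: 3 × 30.974 = 92.922 g.
Weight fraction P = 92.922 / 504.298 = 0.1843.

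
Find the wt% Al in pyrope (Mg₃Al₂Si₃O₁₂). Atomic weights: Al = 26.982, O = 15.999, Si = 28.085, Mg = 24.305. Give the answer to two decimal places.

13.39 mass %

M(Mg₃Al₂Si₃O₁₂) = 403.122 g/mol.
Al contributes 2 × 26.982 = 53.964 g per mole.
53.964/403.122 = 0.1339 → 13.39%.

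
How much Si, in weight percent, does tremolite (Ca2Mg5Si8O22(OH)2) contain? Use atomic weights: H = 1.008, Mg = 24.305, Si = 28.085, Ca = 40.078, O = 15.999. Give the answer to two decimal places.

27.66 weight percent

Formula mass = 2·40.078 + 5·24.305 + 8·28.085 + 24·15.999 + 2·1.008 = 812.353 g/mol, of which 224.680 g is Si.
So Si makes up 224.680/812.353 = 0.2766 of the mass, i.e. 27.66%.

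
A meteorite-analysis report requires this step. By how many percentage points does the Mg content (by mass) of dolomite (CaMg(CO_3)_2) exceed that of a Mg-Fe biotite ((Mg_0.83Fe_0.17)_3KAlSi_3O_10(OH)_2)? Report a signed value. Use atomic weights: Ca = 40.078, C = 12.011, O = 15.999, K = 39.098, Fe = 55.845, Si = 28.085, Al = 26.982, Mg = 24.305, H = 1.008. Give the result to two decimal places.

-0.79 percentage points

First mineral: 24.305 g Mg in 184.399 g formula = 13.18 wt% Mg.
Second mineral: 60.519 g Mg in 433.339 g formula = 13.97 wt% Mg.
13.18% − 13.97% gives a difference of -0.79 percentage points.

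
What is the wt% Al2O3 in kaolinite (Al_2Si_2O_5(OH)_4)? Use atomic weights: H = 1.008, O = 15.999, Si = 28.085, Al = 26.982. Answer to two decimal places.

M(Al_2Si_2O_5(OH)_4) = 258.157 g/mol; M(Al2O3) = 101.961 g/mol.
Moles Al2O3 per formula unit = 2 Al ÷ 2 = 1.0000.
Al2O3 fraction = (1.0000 × 101.961) / 258.157 = 101.961/258.157 = 0.3950.

39.50 wt%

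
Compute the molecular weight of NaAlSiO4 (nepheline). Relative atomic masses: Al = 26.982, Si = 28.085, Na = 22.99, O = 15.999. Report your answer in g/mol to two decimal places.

M = 1*22.99 + 1*26.982 + 1*28.085 + 4*15.999

142.05 g/mol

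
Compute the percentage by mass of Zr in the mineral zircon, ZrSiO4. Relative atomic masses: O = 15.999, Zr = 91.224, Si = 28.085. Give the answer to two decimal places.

49.77 wt%

M(ZrSiO4) = 183.305 g/mol.
Zr contributes 1 × 91.224 = 91.224 g per mole.
91.224/183.305 = 0.4977 → 49.77%.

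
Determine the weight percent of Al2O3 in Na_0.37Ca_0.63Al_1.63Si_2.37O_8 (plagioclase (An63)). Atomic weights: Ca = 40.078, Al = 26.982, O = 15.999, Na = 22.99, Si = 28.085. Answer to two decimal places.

M(Na_0.37Ca_0.63Al_1.63Si_2.37O_8) = 272.290 g/mol; M(Al2O3) = 101.961 g/mol.
Moles Al2O3 per formula unit = 1.63 Al ÷ 2 = 0.8150.
Al2O3 fraction = (0.8150 × 101.961) / 272.290 = 83.098/272.290 = 0.3052.

30.52 wt%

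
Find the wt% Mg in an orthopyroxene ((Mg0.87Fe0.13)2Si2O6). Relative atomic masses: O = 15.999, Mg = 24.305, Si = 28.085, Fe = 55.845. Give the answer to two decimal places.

M((Mg0.87Fe0.13)2Si2O6) = 208.974 g/mol.
Mg contributes 1.74 × 24.305 = 42.291 g per mole.
42.291/208.974 = 0.2024 → 20.24%.

20.24 weight percent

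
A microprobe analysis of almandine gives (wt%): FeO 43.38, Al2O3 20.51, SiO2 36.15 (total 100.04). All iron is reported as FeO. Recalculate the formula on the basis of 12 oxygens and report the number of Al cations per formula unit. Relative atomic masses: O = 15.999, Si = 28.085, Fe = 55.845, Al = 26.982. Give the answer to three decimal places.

2.003 Al apfu

FeO (M=71.844): mol = 0.60381; Fe = 0.60381, O = 0.60381.
Al2O3 (M=101.961): mol = 0.20116; Al = 0.40232, O = 0.60348.
SiO2 (M=60.083): mol = 0.60167; Si = 0.60167, O = 1.20334.
ΣO = 2.41063; factor = 12/ΣO = 4.97795.
Al apfu = 0.40232 × 4.97795 = 2.003.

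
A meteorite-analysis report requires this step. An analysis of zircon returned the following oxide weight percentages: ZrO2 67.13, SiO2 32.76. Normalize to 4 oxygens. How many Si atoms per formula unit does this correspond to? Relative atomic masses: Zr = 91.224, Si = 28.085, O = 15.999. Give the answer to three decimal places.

ZrO2: 67.13/123.222 = 0.54479 mol → 0.54479 mol Zr, 1.08958 mol O.
SiO2: 32.76/60.083 = 0.54525 mol → 0.54525 mol Si, 1.09050 mol O.
Total oxygen = 2.18008 mol. Normalization factor = 4/2.18008 = 1.83480.
Si per 4 O = 0.54525 × 1.83480 = 1.000.

1.000 Si apfu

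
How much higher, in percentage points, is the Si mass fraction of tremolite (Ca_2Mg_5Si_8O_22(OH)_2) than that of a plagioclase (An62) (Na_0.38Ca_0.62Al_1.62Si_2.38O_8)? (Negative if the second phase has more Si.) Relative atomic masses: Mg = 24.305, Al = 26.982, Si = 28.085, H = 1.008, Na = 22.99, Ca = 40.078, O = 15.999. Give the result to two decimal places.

First mineral: 224.680 g Si in 812.353 g formula = 27.66 wt% Si.
Second mineral: 66.842 g Si in 272.130 g formula = 24.56 wt% Si.
27.66% − 24.56% gives a difference of 3.10 percentage points.

3.10 percentage points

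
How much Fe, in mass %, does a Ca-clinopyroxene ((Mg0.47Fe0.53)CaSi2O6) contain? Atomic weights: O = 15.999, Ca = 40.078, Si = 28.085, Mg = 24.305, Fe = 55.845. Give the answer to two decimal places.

Molar mass of (Mg0.47Fe0.53)CaSi2O6: 0.47*24.305 + 0.53*55.845 + 1*40.078 + 2*28.085 + 6*15.999 = 233.263 g/mol.
Mass of Fe per formula unit: 0.53 × 55.845 = 29.598 g.
Weight fraction Fe = 29.598 / 233.263 = 0.1269.

12.69 mass %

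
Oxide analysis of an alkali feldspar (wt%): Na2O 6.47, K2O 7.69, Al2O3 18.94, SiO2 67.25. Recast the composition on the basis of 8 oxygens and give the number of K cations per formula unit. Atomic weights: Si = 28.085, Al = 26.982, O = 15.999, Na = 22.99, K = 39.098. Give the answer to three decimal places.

0.438 K apfu

Na2O: 6.47/61.979 = 0.10439 mol → 0.20878 mol Na, 0.10439 mol O.
K2O: 7.69/94.195 = 0.08164 mol → 0.16328 mol K, 0.08164 mol O.
Al2O3: 18.94/101.961 = 0.18576 mol → 0.37152 mol Al, 0.55728 mol O.
SiO2: 67.25/60.083 = 1.11928 mol → 1.11928 mol Si, 2.23856 mol O.
Total oxygen = 2.98187 mol. Normalization factor = 8/2.98187 = 2.68288.
K per 8 O = 0.16328 × 2.68288 = 0.438.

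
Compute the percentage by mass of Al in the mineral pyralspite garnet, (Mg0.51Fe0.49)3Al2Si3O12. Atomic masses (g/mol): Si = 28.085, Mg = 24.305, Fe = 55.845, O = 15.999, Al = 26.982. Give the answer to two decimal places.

12.01 mass %

Molar mass of (Mg0.51Fe0.49)3Al2Si3O12: 1.53·24.305 + 1.47·55.845 + 2·26.982 + 3·28.085 + 12·15.999 = 449.486 g/mol.
Mass of Al per formula unit: 2 × 26.982 = 53.964 g.
Weight fraction Al = 53.964 / 449.486 = 0.1201.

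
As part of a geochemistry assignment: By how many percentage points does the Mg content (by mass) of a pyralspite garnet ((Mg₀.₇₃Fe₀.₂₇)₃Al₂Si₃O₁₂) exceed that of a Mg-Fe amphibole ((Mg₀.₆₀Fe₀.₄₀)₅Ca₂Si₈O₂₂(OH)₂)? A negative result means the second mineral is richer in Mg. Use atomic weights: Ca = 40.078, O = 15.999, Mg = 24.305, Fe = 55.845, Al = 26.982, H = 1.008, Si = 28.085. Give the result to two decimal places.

Mg in (Mg₀.₇₃Fe₀.₂₇)₃Al₂Si₃O₁₂: molar mass 428.669 g/mol; 2.19×24.305 = 53.228 g → 12.42 wt%.
Mg in (Mg₀.₆₀Fe₀.₄₀)₅Ca₂Si₈O₂₂(OH)₂: molar mass 875.433 g/mol; 3×24.305 = 72.915 g → 8.33 wt%.
Difference = 12.42 − 8.33 = 4.09 percentage points.

4.09 percentage points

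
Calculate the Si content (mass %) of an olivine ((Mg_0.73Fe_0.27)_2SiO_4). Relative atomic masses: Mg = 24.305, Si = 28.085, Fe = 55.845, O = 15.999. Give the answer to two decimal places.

Formula mass = 1.46*24.305 + 0.54*55.845 + 1*28.085 + 4*15.999 = 157.723 g/mol, of which 28.085 g is Si.
So Si makes up 28.085/157.723 = 0.1781 of the mass, i.e. 17.81%.

17.81 mass %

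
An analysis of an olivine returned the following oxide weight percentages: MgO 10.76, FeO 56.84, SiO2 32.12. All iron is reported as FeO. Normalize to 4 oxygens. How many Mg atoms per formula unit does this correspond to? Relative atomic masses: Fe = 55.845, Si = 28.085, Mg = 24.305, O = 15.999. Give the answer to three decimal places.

0.502 Mg apfu

10.76 wt% MgO ÷ 40.304 g/mol = 0.26697 mol, giving 0.26697 Mg and 0.26697 O.
56.84 wt% FeO ÷ 71.844 g/mol = 0.79116 mol, giving 0.79116 Fe and 0.79116 O.
32.12 wt% SiO2 ÷ 60.083 g/mol = 0.53459 mol, giving 0.53459 Si and 1.06918 O.
Oxygen sums to 2.12731; scaling by 4/2.12731 = 1.88031 puts the formula on 4 O.
Mg: 0.26697 × 1.88031 = 0.502 atoms per formula unit.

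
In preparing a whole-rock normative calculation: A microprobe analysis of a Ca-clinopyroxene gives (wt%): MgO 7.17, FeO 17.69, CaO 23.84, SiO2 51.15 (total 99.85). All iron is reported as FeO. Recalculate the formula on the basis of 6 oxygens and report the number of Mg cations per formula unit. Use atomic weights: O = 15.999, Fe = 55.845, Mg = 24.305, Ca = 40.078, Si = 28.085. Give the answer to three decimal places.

MgO (M=40.304): mol = 0.17790; Mg = 0.17790, O = 0.17790.
FeO (M=71.844): mol = 0.24623; Fe = 0.24623, O = 0.24623.
CaO (M=56.077): mol = 0.42513; Ca = 0.42513, O = 0.42513.
SiO2 (M=60.083): mol = 0.85132; Si = 0.85132, O = 1.70264.
ΣO = 2.55190; factor = 6/ΣO = 2.35119.
Mg apfu = 0.17790 × 2.35119 = 0.418.

0.418 Mg apfu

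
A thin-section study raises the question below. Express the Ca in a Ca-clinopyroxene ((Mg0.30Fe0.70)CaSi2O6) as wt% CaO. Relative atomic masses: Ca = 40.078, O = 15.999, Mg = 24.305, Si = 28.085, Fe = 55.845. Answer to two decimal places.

23.50 wt%

Molar mass of (Mg0.30Fe0.70)CaSi2O6 = 0.30*24.305 + 0.70*55.845 + 1*40.078 + 2*28.085 + 6*15.999 = 238.625 g/mol.
Each formula unit contains 1 Ca, equivalent to 1/1 = 1.0000 mol CaO.
M(CaO) = 1×40.078 + 1×15.999 = 56.077 g/mol.
Mass of CaO per formula unit = 1.0000 × 56.077 = 56.077 g.
CaO wt% = 56.077 / 238.625 × 100 = 23.50%.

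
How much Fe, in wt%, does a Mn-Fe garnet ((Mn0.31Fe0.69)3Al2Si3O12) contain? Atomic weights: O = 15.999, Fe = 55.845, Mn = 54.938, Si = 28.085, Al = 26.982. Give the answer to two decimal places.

Formula mass = 0.93×54.938 + 2.07×55.845 + 2×26.982 + 3×28.085 + 12×15.999 = 496.898 g/mol, of which 115.599 g is Fe.
So Fe makes up 115.599/496.898 = 0.2326 of the mass, i.e. 23.26%.

23.26 wt%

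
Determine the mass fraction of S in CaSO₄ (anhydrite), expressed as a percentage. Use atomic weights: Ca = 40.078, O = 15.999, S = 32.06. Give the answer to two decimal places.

Molar mass of CaSO₄: 1*40.078 + 1*32.06 + 4*15.999 = 136.134 g/mol.
Mass of S per formula unit: 1 × 32.06 = 32.060 g.
Weight fraction S = 32.060 / 136.134 = 0.2355.

23.55 wt%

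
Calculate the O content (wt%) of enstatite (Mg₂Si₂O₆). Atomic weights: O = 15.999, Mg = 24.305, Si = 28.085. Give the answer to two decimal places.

M(Mg₂Si₂O₆) = 200.774 g/mol.
O contributes 6 × 15.999 = 95.994 g per mole.
95.994/200.774 = 0.4781 → 47.81%.

47.81 wt%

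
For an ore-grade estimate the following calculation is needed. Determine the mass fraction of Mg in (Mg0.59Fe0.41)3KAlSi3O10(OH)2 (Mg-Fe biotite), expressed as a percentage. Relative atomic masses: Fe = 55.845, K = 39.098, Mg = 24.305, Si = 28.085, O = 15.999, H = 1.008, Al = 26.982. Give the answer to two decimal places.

Molar mass of (Mg0.59Fe0.41)3KAlSi3O10(OH)2: 1.77·24.305 + 1.23·55.845 + 1·39.098 + 1·26.982 + 3·28.085 + 12·15.999 + 2·1.008 = 456.048 g/mol.
Mass of Mg per formula unit: 1.77 × 24.305 = 43.020 g.
Weight fraction Mg = 43.020 / 456.048 = 0.0943.

9.43 weight percent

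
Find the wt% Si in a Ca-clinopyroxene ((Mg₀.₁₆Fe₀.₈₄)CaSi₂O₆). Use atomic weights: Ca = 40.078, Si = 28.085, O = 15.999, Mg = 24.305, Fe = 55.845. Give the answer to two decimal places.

Molar mass of (Mg₀.₁₆Fe₀.₈₄)CaSi₂O₆: 0.16×24.305 + 0.84×55.845 + 1×40.078 + 2×28.085 + 6×15.999 = 243.041 g/mol.
Mass of Si per formula unit: 2 × 28.085 = 56.170 g.
Weight fraction Si = 56.170 / 243.041 = 0.2311.

23.11 mass %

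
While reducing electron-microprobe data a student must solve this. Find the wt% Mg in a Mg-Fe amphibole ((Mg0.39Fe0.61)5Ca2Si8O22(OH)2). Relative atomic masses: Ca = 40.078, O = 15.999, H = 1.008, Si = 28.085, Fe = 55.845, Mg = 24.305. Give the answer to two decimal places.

M((Mg0.39Fe0.61)5Ca2Si8O22(OH)2) = 908.550 g/mol.
Mg contributes 1.95 × 24.305 = 47.395 g per mole.
47.395/908.550 = 0.0522 → 5.22%.

5.22 mass %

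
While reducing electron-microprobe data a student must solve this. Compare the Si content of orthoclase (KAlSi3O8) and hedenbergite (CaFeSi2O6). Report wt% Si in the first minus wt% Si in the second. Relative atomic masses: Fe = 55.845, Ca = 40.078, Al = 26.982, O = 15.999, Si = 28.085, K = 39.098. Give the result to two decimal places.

7.63 percentage points

First mineral: 84.255 g Si in 278.327 g formula = 30.27 wt% Si.
Second mineral: 56.170 g Si in 248.087 g formula = 22.64 wt% Si.
30.27% − 22.64% gives a difference of 7.63 percentage points.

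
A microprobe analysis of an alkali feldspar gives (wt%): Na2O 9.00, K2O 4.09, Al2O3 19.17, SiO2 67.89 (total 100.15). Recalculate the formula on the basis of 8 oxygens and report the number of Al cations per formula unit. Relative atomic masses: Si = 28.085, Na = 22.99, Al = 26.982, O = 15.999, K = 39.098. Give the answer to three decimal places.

0.999 Al apfu

Na2O (M=61.979): mol = 0.14521; Na = 0.29042, O = 0.14521.
K2O (M=94.195): mol = 0.04342; K = 0.08684, O = 0.04342.
Al2O3 (M=101.961): mol = 0.18801; Al = 0.37602, O = 0.56403.
SiO2 (M=60.083): mol = 1.12994; Si = 1.12994, O = 2.25988.
ΣO = 3.01254; factor = 8/ΣO = 2.65557.
Al apfu = 0.37602 × 2.65557 = 0.999.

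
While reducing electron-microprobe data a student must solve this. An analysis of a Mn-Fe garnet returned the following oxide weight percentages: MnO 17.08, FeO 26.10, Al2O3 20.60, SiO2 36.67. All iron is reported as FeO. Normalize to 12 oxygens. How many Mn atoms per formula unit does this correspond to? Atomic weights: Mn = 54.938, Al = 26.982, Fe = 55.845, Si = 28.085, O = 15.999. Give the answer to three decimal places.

1.189 Mn apfu

MnO (M=70.937): mol = 0.24078; Mn = 0.24078, O = 0.24078.
FeO (M=71.844): mol = 0.36329; Fe = 0.36329, O = 0.36329.
Al2O3 (M=101.961): mol = 0.20204; Al = 0.40408, O = 0.60612.
SiO2 (M=60.083): mol = 0.61032; Si = 0.61032, O = 1.22064.
ΣO = 2.43083; factor = 12/ΣO = 4.93659.
Mn apfu = 0.24078 × 4.93659 = 1.189.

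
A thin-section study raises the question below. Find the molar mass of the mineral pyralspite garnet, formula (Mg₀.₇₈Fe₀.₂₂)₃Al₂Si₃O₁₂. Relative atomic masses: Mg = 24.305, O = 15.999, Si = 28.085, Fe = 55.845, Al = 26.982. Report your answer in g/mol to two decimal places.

423.94 g/mol

The formula mass is the sum 2.34×24.305 + 0.66×55.845 + 2×26.982 + 3×28.085 + 12×15.999.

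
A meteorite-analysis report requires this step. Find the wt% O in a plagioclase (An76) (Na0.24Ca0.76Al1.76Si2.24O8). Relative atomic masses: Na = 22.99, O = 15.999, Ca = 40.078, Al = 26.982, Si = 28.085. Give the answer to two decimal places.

Molar mass of Na0.24Ca0.76Al1.76Si2.24O8: 0.24*22.99 + 0.76*40.078 + 1.76*26.982 + 2.24*28.085 + 8*15.999 = 274.368 g/mol.
Mass of O per formula unit: 8 × 15.999 = 127.992 g.
Weight fraction O = 127.992 / 274.368 = 0.4665.

46.65 mass %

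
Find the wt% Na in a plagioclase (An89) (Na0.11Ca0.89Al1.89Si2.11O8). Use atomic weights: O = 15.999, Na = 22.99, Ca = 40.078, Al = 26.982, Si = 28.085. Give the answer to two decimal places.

0.91 mass %

M(Na0.11Ca0.89Al1.89Si2.11O8) = 276.446 g/mol.
Na contributes 0.11 × 22.99 = 2.529 g per mole.
2.529/276.446 = 0.0091 → 0.91%.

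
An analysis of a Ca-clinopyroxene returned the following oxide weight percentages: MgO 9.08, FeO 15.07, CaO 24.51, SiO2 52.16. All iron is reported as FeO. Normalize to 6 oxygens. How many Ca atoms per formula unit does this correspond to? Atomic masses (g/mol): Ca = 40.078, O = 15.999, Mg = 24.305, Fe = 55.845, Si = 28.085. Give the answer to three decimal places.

1.005 Ca apfu

9.08 wt% MgO ÷ 40.304 g/mol = 0.22529 mol, giving 0.22529 Mg and 0.22529 O.
15.07 wt% FeO ÷ 71.844 g/mol = 0.20976 mol, giving 0.20976 Fe and 0.20976 O.
24.51 wt% CaO ÷ 56.077 g/mol = 0.43708 mol, giving 0.43708 Ca and 0.43708 O.
52.16 wt% SiO2 ÷ 60.083 g/mol = 0.86813 mol, giving 0.86813 Si and 1.73626 O.
Oxygen sums to 2.60839; scaling by 6/2.60839 = 2.30027 puts the formula on 6 O.
Ca: 0.43708 × 2.30027 = 1.005 atoms per formula unit.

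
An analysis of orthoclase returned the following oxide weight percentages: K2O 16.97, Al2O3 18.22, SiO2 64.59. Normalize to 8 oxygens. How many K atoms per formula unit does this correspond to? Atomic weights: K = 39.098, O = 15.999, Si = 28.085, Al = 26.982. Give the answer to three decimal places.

1.006 K apfu

K2O: 16.97/94.195 = 0.18016 mol → 0.36032 mol K, 0.18016 mol O.
Al2O3: 18.22/101.961 = 0.17870 mol → 0.35740 mol Al, 0.53610 mol O.
SiO2: 64.59/60.083 = 1.07501 mol → 1.07501 mol Si, 2.15002 mol O.
Total oxygen = 2.86628 mol. Normalization factor = 8/2.86628 = 2.79107.
K per 8 O = 0.36032 × 2.79107 = 1.006.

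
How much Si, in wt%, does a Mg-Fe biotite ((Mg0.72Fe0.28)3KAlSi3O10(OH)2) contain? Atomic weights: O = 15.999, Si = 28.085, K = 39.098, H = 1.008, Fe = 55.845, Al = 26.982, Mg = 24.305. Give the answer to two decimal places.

18.99 wt%

Molar mass of (Mg0.72Fe0.28)3KAlSi3O10(OH)2: 2.16*24.305 + 0.84*55.845 + 1*39.098 + 1*26.982 + 3*28.085 + 12*15.999 + 2*1.008 = 443.748 g/mol.
Mass of Si per formula unit: 3 × 28.085 = 84.255 g.
Weight fraction Si = 84.255 / 443.748 = 0.1899.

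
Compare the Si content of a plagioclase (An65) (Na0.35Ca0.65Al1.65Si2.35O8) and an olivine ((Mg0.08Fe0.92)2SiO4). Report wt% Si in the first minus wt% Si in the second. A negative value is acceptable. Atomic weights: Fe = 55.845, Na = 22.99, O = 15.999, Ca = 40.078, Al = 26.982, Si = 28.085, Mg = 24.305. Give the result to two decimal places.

Si in Na0.35Ca0.65Al1.65Si2.35O8: molar mass 272.609 g/mol; 2.35×28.085 = 66.000 g → 24.21 wt%.
Si in (Mg0.08Fe0.92)2SiO4: molar mass 198.725 g/mol; 1×28.085 = 28.085 g → 14.13 wt%.
Difference = 24.21 − 14.13 = 10.08 percentage points.

10.08 percentage points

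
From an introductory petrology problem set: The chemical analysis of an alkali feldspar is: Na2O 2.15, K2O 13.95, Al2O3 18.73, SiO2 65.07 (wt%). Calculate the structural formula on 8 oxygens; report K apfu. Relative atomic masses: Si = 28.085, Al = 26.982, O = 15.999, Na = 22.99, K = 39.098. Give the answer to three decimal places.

0.817 K apfu

Na2O: 2.15/61.979 = 0.03469 mol → 0.06938 mol Na, 0.03469 mol O.
K2O: 13.95/94.195 = 0.14810 mol → 0.29620 mol K, 0.14810 mol O.
Al2O3: 18.73/101.961 = 0.18370 mol → 0.36740 mol Al, 0.55110 mol O.
SiO2: 65.07/60.083 = 1.08300 mol → 1.08300 mol Si, 2.16600 mol O.
Total oxygen = 2.89989 mol. Normalization factor = 8/2.89989 = 2.75873.
K per 8 O = 0.29620 × 2.75873 = 0.817.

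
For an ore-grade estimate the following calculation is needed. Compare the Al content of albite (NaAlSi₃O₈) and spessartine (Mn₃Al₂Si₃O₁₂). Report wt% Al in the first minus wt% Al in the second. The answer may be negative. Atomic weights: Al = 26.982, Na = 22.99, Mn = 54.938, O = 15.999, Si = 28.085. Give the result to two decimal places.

First mineral: 26.982 g Al in 262.219 g formula = 10.29 wt% Al.
Second mineral: 53.964 g Al in 495.021 g formula = 10.90 wt% Al.
10.29% − 10.90% gives a difference of -0.61 percentage points.

-0.61 percentage points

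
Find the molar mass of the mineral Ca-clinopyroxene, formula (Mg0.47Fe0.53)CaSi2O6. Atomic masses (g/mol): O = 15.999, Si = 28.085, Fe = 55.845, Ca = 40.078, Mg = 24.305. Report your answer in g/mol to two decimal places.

233.26 g/mol

M = 0.47×24.305 + 0.53×55.845 + 1×40.078 + 2×28.085 + 6×15.999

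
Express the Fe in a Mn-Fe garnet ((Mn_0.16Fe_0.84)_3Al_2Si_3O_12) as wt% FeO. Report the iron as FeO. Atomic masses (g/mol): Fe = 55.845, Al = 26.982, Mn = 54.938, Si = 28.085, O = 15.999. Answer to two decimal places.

M((Mn_0.16Fe_0.84)_3Al_2Si_3O_12) = 497.307 g/mol; M(FeO) = 71.844 g/mol.
Moles FeO per formula unit = 2.52 Fe ÷ 1 = 2.5200.
FeO fraction = (2.5200 × 71.844) / 497.307 = 181.047/497.307 = 0.3641.

36.41 wt%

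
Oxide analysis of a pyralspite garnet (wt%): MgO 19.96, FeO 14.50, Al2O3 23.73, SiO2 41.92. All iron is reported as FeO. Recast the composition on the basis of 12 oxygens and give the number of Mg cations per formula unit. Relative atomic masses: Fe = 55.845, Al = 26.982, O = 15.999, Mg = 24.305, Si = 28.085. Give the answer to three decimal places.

2.130 Mg apfu

19.96 wt% MgO ÷ 40.304 g/mol = 0.49524 mol, giving 0.49524 Mg and 0.49524 O.
14.50 wt% FeO ÷ 71.844 g/mol = 0.20183 mol, giving 0.20183 Fe and 0.20183 O.
23.73 wt% Al2O3 ÷ 101.961 g/mol = 0.23274 mol, giving 0.46548 Al and 0.69822 O.
41.92 wt% SiO2 ÷ 60.083 g/mol = 0.69770 mol, giving 0.69770 Si and 1.39540 O.
Oxygen sums to 2.79069; scaling by 12/2.79069 = 4.30001 puts the formula on 12 O.
Mg: 0.49524 × 4.30001 = 2.130 atoms per formula unit.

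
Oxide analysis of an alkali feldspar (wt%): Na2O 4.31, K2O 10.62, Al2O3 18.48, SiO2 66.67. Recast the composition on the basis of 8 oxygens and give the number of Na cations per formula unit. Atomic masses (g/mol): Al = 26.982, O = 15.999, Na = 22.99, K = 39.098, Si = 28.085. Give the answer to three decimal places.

0.378 Na apfu

4.31 wt% Na2O ÷ 61.979 g/mol = 0.06954 mol, giving 0.13908 Na and 0.06954 O.
10.62 wt% K2O ÷ 94.195 g/mol = 0.11274 mol, giving 0.22548 K and 0.11274 O.
18.48 wt% Al2O3 ÷ 101.961 g/mol = 0.18125 mol, giving 0.36250 Al and 0.54375 O.
66.67 wt% SiO2 ÷ 60.083 g/mol = 1.10963 mol, giving 1.10963 Si and 2.21926 O.
Oxygen sums to 2.94529; scaling by 8/2.94529 = 2.71620 puts the formula on 8 O.
Na: 0.13908 × 2.71620 = 0.378 atoms per formula unit.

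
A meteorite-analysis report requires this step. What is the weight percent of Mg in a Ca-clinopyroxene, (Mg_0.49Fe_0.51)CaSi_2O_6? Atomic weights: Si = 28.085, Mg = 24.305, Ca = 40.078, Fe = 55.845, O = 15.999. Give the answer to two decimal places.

Formula mass = 0.49·24.305 + 0.51·55.845 + 1·40.078 + 2·28.085 + 6·15.999 = 232.632 g/mol, of which 11.909 g is Mg.
So Mg makes up 11.909/232.632 = 0.0512 of the mass, i.e. 5.12%.

5.12 wt%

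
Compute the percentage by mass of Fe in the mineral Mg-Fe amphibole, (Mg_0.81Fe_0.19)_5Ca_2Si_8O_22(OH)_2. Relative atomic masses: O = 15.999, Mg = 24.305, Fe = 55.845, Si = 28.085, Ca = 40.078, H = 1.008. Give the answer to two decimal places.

6.30 mass %

Formula mass = 4.05×24.305 + 0.95×55.845 + 2×40.078 + 8×28.085 + 24×15.999 + 2×1.008 = 842.316 g/mol, of which 53.053 g is Fe.
So Fe makes up 53.053/842.316 = 0.0630 of the mass, i.e. 6.30%.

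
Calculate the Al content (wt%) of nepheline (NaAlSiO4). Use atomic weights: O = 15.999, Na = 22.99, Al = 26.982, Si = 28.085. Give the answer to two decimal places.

18.99 wt%

Formula mass = 1·22.99 + 1·26.982 + 1·28.085 + 4·15.999 = 142.053 g/mol, of which 26.982 g is Al.
So Al makes up 26.982/142.053 = 0.1899 of the mass, i.e. 18.99%.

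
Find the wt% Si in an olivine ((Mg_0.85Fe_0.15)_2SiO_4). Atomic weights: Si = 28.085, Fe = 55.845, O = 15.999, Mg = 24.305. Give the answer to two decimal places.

M((Mg_0.85Fe_0.15)_2SiO_4) = 150.153 g/mol.
Si contributes 1 × 28.085 = 28.085 g per mole.
28.085/150.153 = 0.1870 → 18.70%.

18.70 wt%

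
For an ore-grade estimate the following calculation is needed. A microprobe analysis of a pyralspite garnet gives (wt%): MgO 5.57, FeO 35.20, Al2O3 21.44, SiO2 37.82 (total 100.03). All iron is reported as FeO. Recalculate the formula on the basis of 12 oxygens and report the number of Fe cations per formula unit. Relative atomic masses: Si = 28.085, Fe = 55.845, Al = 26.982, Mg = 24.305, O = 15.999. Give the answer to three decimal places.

5.57 wt% MgO ÷ 40.304 g/mol = 0.13820 mol, giving 0.13820 Mg and 0.13820 O.
35.20 wt% FeO ÷ 71.844 g/mol = 0.48995 mol, giving 0.48995 Fe and 0.48995 O.
21.44 wt% Al2O3 ÷ 101.961 g/mol = 0.21028 mol, giving 0.42056 Al and 0.63084 O.
37.82 wt% SiO2 ÷ 60.083 g/mol = 0.62946 mol, giving 0.62946 Si and 1.25892 O.
Oxygen sums to 2.51791; scaling by 12/2.51791 = 4.76586 puts the formula on 12 O.
Fe: 0.48995 × 4.76586 = 2.335 atoms per formula unit.

2.335 Fe apfu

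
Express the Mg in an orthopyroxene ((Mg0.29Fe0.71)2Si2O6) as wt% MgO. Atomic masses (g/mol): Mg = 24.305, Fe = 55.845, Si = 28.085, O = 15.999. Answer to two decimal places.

9.52 wt%

Formula mass = 245.561 g/mol.
0.58 Mg → 0.5800 mol MgO per formula unit; M(MgO) = 40.304, so MgO mass = 23.376 g.
23.376/245.561 × 100 = 9.52 wt%.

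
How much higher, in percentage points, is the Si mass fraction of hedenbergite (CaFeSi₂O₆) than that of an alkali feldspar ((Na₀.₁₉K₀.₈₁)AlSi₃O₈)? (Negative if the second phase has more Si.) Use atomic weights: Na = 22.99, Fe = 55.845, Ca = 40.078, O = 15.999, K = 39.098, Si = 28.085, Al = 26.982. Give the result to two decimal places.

-7.97 percentage points

First mineral: 56.170 g Si in 248.087 g formula = 22.64 wt% Si.
Second mineral: 84.255 g Si in 275.266 g formula = 30.61 wt% Si.
22.64% − 30.61% gives a difference of -7.97 percentage points.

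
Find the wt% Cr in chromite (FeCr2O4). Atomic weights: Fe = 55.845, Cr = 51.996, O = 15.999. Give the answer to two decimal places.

46.46 wt%

Molar mass of FeCr2O4: 1*55.845 + 2*51.996 + 4*15.999 = 223.833 g/mol.
Mass of Cr per formula unit: 2 × 51.996 = 103.992 g.
Weight fraction Cr = 103.992 / 223.833 = 0.4646.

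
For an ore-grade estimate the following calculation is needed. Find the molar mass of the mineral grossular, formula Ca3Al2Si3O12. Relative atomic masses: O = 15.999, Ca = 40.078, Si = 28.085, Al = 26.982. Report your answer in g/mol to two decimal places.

The formula mass is the sum 3×40.078 + 2×26.982 + 3×28.085 + 12×15.999.

450.44 g/mol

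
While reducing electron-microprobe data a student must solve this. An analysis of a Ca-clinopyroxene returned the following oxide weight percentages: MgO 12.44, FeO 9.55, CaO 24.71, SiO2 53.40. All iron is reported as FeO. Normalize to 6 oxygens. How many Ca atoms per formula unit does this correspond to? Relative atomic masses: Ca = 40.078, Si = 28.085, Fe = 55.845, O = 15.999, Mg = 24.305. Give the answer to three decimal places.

0.994 Ca apfu

MgO (M=40.304): mol = 0.30865; Mg = 0.30865, O = 0.30865.
FeO (M=71.844): mol = 0.13293; Fe = 0.13293, O = 0.13293.
CaO (M=56.077): mol = 0.44064; Ca = 0.44064, O = 0.44064.
SiO2 (M=60.083): mol = 0.88877; Si = 0.88877, O = 1.77754.
ΣO = 2.65976; factor = 6/ΣO = 2.25584.
Ca apfu = 0.44064 × 2.25584 = 0.994.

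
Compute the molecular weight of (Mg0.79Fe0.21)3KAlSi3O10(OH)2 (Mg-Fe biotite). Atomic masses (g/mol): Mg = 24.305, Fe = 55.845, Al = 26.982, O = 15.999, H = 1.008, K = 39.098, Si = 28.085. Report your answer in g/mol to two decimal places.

The formula mass is the sum 2.37*24.305 + 0.63*55.845 + 1*39.098 + 1*26.982 + 3*28.085 + 12*15.999 + 2*1.008.

437.12 g/mol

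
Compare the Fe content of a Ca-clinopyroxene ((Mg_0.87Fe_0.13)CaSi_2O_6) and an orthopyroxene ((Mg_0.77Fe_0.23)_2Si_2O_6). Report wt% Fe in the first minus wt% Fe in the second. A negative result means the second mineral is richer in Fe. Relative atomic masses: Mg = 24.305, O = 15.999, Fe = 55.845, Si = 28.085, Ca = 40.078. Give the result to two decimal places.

-8.64 percentage points

Fe in (Mg_0.87Fe_0.13)CaSi_2O_6: molar mass 220.647 g/mol; 0.13×55.845 = 7.260 g → 3.29 wt%.
Fe in (Mg_0.77Fe_0.23)_2Si_2O_6: molar mass 215.282 g/mol; 0.46×55.845 = 25.689 g → 11.93 wt%.
Difference = 3.29 − 11.93 = -8.64 percentage points.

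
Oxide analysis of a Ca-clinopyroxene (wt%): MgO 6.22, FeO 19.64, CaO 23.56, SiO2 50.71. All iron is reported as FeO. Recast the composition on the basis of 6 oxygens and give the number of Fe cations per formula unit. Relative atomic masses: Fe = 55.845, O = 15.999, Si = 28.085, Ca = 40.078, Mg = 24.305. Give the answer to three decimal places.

0.647 Fe apfu

MgO (M=40.304): mol = 0.15433; Mg = 0.15433, O = 0.15433.
FeO (M=71.844): mol = 0.27337; Fe = 0.27337, O = 0.27337.
CaO (M=56.077): mol = 0.42014; Ca = 0.42014, O = 0.42014.
SiO2 (M=60.083): mol = 0.84400; Si = 0.84400, O = 1.68800.
ΣO = 2.53584; factor = 6/ΣO = 2.36608.
Fe apfu = 0.27337 × 2.36608 = 0.647.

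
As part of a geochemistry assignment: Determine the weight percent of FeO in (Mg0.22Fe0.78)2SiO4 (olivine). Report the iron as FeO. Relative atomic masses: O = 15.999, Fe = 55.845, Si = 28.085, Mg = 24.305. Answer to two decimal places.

M((Mg0.22Fe0.78)2SiO4) = 189.893 g/mol; M(FeO) = 71.844 g/mol.
Moles FeO per formula unit = 1.56 Fe ÷ 1 = 1.5600.
FeO fraction = (1.5600 × 71.844) / 189.893 = 112.077/189.893 = 0.5902.

59.02 wt%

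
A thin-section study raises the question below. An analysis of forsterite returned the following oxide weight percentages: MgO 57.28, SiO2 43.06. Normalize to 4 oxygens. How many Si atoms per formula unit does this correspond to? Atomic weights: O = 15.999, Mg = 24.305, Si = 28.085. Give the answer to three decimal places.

57.28 wt% MgO ÷ 40.304 g/mol = 1.42120 mol, giving 1.42120 Mg and 1.42120 O.
43.06 wt% SiO2 ÷ 60.083 g/mol = 0.71668 mol, giving 0.71668 Si and 1.43336 O.
Oxygen sums to 2.85456; scaling by 4/2.85456 = 1.40127 puts the formula on 4 O.
Si: 0.71668 × 1.40127 = 1.004 atoms per formula unit.

1.004 Si apfu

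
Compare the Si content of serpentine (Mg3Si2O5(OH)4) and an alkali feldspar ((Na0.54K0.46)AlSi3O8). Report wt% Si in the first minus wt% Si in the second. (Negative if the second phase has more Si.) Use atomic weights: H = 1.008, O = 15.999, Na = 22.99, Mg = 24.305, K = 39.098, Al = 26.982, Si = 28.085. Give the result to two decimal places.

Si in Mg3Si2O5(OH)4: molar mass 277.108 g/mol; 2×28.085 = 56.170 g → 20.27 wt%.
Si in (Na0.54K0.46)AlSi3O8: molar mass 269.629 g/mol; 3×28.085 = 84.255 g → 31.25 wt%.
Difference = 20.27 − 31.25 = -10.98 percentage points.

-10.98 percentage points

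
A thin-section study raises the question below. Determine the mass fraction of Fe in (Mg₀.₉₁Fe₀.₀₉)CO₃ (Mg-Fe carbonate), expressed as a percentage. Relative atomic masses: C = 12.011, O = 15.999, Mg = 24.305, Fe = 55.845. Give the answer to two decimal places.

Formula mass = 0.91*24.305 + 0.09*55.845 + 1*12.011 + 3*15.999 = 87.152 g/mol, of which 5.026 g is Fe.
So Fe makes up 5.026/87.152 = 0.0577 of the mass, i.e. 5.77%.

5.77 weight percent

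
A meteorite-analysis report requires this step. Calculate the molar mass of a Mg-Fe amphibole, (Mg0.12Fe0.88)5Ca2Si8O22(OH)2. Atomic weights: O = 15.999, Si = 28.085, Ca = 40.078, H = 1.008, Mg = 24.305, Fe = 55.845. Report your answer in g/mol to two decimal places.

M = 0.60*24.305 + 4.40*55.845 + 2*40.078 + 8*28.085 + 24*15.999 + 2*1.008

951.13 g/mol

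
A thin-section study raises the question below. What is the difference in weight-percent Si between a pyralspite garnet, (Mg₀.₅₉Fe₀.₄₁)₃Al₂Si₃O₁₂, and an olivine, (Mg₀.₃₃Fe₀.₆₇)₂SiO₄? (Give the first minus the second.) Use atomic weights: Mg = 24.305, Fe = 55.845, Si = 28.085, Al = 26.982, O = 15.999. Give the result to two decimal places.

3.72 percentage points

First mineral: 84.255 g Si in 441.916 g formula = 19.07 wt% Si.
Second mineral: 28.085 g Si in 182.955 g formula = 15.35 wt% Si.
19.07% − 15.35% gives a difference of 3.72 percentage points.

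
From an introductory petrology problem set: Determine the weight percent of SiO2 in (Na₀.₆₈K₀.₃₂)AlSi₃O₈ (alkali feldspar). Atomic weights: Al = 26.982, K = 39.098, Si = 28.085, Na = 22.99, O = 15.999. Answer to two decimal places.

67.41 wt%

M((Na₀.₆₈K₀.₃₂)AlSi₃O₈) = 267.374 g/mol; M(SiO2) = 60.083 g/mol.
Moles SiO2 per formula unit = 3 Si ÷ 1 = 3.0000.
SiO2 fraction = (3.0000 × 60.083) / 267.374 = 180.249/267.374 = 0.6741.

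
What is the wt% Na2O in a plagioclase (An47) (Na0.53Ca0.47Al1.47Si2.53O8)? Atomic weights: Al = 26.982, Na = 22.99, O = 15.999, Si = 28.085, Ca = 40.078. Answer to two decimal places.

Molar mass of Na0.53Ca0.47Al1.47Si2.53O8 = 0.53·22.99 + 0.47·40.078 + 1.47·26.982 + 2.53·28.085 + 8·15.999 = 269.732 g/mol.
Each formula unit contains 0.53 Na, equivalent to 0.53/2 = 0.2650 mol Na2O.
M(Na2O) = 2×22.99 + 1×15.999 = 61.979 g/mol.
Mass of Na2O per formula unit = 0.2650 × 61.979 = 16.424 g.
Na2O wt% = 16.424 / 269.732 × 100 = 6.09%.

6.09 wt%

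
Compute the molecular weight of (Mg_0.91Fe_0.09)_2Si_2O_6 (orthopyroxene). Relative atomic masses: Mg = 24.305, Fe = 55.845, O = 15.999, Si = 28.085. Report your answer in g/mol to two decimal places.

The formula mass is the sum 1.82(24.305) + 0.18(55.845) + 2(28.085) + 6(15.999).

206.45 g/mol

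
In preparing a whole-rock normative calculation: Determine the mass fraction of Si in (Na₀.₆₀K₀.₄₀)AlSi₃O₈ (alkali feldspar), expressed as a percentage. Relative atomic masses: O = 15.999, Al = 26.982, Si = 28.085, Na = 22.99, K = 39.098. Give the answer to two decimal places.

Molar mass of (Na₀.₆₀K₀.₄₀)AlSi₃O₈: 0.60×22.99 + 0.40×39.098 + 1×26.982 + 3×28.085 + 8×15.999 = 268.662 g/mol.
Mass of Si per formula unit: 3 × 28.085 = 84.255 g.
Weight fraction Si = 84.255 / 268.662 = 0.3136.

31.36 weight percent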